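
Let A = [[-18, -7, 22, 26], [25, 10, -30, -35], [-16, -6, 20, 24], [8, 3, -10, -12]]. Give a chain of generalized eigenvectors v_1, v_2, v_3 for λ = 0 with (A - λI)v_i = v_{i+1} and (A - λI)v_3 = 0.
We seek v_1 ∈ ker(A^3) \ ker(A^2), then set v_{i+1} = A v_i.

One such chain is v_1 = [[0, 0, 1, -1]]^T, v_2 = [[-4, 5, -4, 2]]^T, v_3 = [[1, 0, 2, -1]]^T. Check: A v_3 = [[0, 0, 0, 0]]^T = 0.

v_1 = [[0, 0, 1, -1]]^T, v_2 = [[-4, 5, -4, 2]]^T, v_3 = [[1, 0, 2, -1]]^T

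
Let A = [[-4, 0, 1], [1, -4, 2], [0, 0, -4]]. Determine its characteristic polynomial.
χ_A(x) = (x + 4)^3

xI - A = [[x + 4, 0, -1], [-1, x + 4, -2], [0, 0, x + 4]].

Expanding det(xI - A) along the first row:
det(xI - A) = + (x + 4)·det([[x + 4, -2], [0, x + 4]]) - (0)·det([[-1, -2], [0, x + 4]]) + (-1)·det([[-1, x + 4], [0, 0]]).

Evaluating gives χ_A(x) = x^3 + 12x^2 + 48x + 64 = (x + 4)^3.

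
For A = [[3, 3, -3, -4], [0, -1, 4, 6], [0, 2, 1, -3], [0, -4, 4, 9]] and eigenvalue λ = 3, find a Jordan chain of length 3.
v_1 = [[-2, 1, 0, 1]]^T, v_2 = [[-1, 2, -1, 2]]^T, v_3 = [[1, 0, 0, 0]]^T

We seek v_1 ∈ ker((A - 3I)^3) \ ker((A - 3I)^2), then set v_{i+1} = (A - 3I) v_i.

One such chain is v_1 = [[-2, 1, 0, 1]]^T, v_2 = [[-1, 2, -1, 2]]^T, v_3 = [[1, 0, 0, 0]]^T. Check: (A - 3I) v_3 = [[0, 0, 0, 0]]^T = 0.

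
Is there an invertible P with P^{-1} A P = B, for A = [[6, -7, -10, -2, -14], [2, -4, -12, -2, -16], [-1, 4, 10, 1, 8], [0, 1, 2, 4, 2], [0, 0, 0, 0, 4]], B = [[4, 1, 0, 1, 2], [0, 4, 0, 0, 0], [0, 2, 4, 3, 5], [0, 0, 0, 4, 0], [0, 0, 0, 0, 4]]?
Two matrices over a field are similar if and only if they have the same invariant factors.

Both A and B have characteristic polynomial (x - 4)^5 and minimal polynomial (x - 4)^2. Computing further, both have invariant factors x - 4, (x - 4)^2, (x - 4)^2. Hence A and B are similar.

Yes.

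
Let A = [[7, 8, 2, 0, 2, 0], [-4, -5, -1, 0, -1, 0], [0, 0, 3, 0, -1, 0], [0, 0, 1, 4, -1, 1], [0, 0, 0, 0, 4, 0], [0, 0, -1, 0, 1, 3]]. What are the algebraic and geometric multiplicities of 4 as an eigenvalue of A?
algebraic multiplicity 2, geometric multiplicity 2

The characteristic polynomial is (x - 4)^2(x - 3)^3(x + 1), so the factor x - 4 appears with exponent 2: the algebraic multiplicity is 2.

rank(A - 4I) = 4, so the eigenspace has dimension 6 - 4 = 2: the geometric multiplicity is 2.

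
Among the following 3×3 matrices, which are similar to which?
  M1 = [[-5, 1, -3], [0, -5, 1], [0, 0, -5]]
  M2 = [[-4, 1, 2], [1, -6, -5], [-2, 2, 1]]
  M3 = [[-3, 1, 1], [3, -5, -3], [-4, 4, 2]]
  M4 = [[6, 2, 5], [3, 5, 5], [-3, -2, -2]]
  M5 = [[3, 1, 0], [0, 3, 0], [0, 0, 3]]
Characteristic polynomials: χ_{M1} = (x + 5)^3, χ_{M2} = (x + 3)^3, χ_{M3} = (x + 2)^3, χ_{M4} = (x - 3)^3, χ_{M5} = (x - 3)^3.

{M1}: invariant factors (x + 5)^3.

{M2}: invariant factors (x + 3)^3.

{M3}: invariant factors x + 2, (x + 2)^2.

{M4, M5}: invariant factors x - 3, (x - 3)^2.

Matrices are similar if and only if their invariant-factor lists agree; the partition into similarity classes is {M1}, {M2}, {M3}, {M4, M5}.

4 classes: {M1}, {M2}, {M3}, {M4, M5}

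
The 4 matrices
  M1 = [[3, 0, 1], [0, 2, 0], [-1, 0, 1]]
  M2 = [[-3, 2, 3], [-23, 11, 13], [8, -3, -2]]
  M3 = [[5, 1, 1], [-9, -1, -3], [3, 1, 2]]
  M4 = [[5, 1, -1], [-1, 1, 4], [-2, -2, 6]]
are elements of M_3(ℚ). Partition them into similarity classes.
3 classes: {M1}, {M2, M3}, {M4}

Characteristic polynomials: χ_{M1} = (x - 2)^3, χ_{M2} = (x - 2)^3, χ_{M3} = (x - 2)^3, χ_{M4} = (x - 4)^3.

{M1}: invariant factors x - 2, (x - 2)^2.

{M2, M3}: invariant factors (x - 2)^3.

{M4}: invariant factors (x - 4)^3.

Matrices are similar if and only if their invariant-factor lists agree; the partition into similarity classes is {M1}, {M2, M3}, {M4}.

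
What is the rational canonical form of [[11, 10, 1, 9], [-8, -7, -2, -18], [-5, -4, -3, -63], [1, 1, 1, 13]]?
R = [[4, 0, 0, 0], [0, 0, 0, 36], [0, 1, 0, -33], [0, 0, 1, 10]]

The invariant factors of A (the non-unit diagonal entries of the Smith normal form of xI - A over ℚ[x]) are x - 4, (x - 4)(x - 3)^2, each dividing the next. The characteristic polynomial is their product, (x - 4)^2(x - 3)^2.

The rational canonical form is the block-diagonal matrix of companion matrices C(f_i):
R = [[4, 0, 0, 0], [0, 0, 0, 36], [0, 1, 0, -33], [0, 0, 1, 10]].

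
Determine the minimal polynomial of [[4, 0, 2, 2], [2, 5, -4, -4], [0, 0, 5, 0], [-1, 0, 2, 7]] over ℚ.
m_A(x) = (x - 6)(x - 5)

The characteristic polynomial factors as (x - 6)(x - 5)^3. The minimal polynomial is ∏(x - λ)^{k_λ} where k_λ is the size of the largest Jordan block at λ.

For λ = 5: rank(A - 5I) = 1, and the largest Jordan block has size 1 (the smallest k with rank((A - 5I)^k) = rank((A - 5I)^(k+1))).
For λ = 6: rank(A - 6I) = 3, and the largest Jordan block has size 1 (the smallest k with rank((A - 6I)^k) = rank((A - 6I)^(k+1))).

So m_A(x) = (x - 6)(x - 5).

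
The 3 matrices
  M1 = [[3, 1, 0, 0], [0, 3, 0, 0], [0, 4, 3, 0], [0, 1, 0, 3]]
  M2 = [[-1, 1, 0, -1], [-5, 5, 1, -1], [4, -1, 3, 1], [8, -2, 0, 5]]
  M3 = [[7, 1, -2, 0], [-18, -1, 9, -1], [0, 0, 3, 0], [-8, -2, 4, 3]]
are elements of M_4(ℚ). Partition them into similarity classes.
2 classes: {M1}, {M2, M3}

Characteristic polynomials: χ_{M1} = (x - 3)^4, χ_{M2} = (x - 3)^4, χ_{M3} = (x - 3)^4.

{M1}: invariant factors x - 3, x - 3, (x - 3)^2.

{M2, M3}: invariant factors x - 3, (x - 3)^3.

Matrices are similar if and only if their invariant-factor lists agree; the partition into similarity classes is {M1}, {M2, M3}.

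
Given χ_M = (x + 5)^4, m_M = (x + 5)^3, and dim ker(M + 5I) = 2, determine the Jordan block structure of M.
λ = -5: algebraic multiplicity 4 (exponent in χ_M), largest block size 3 (exponent in m_M), 2 blocks (geometric multiplicity). These force block sizes [3, 1].

Jordan blocks: (-5, 3), (-5, 1)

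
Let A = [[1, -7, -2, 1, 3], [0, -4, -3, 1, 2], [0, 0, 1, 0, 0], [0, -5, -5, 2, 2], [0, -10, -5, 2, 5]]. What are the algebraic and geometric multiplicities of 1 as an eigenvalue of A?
The characteristic polynomial is (x - 1)^5, so the factor x - 1 appears with exponent 5: the algebraic multiplicity is 5.

rank(A - I) = 3, so the eigenspace has dimension 5 - 3 = 2: the geometric multiplicity is 2.

Since 2 < 5, A is not diagonalizable.

algebraic multiplicity 5, geometric multiplicity 2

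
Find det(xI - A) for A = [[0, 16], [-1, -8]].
xI - A = [[x, -16], [1, x + 8]].

Expanding det(xI - A) along the first row:
det(xI - A) = + (x)·det([[x + 8]]) - (-16)·det([[1]]).

Evaluating gives χ_A(x) = x^2 + 8x + 16 = (x + 4)^2.

χ_A(x) = (x + 4)^2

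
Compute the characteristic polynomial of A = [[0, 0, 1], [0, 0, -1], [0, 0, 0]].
xI - A = [[x, 0, -1], [0, x, 1], [0, 0, x]].

Expanding det(xI - A) along the first row:
det(xI - A) = + (x)·det([[x, 1], [0, x]]) - (0)·det([[0, 1], [0, x]]) + (-1)·det([[0, x], [0, 0]]).

Evaluating gives χ_A(x) = x^3.

χ_A(x) = x^3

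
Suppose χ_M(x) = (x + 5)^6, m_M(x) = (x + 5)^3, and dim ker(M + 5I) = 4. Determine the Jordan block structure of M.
Jordan blocks: (-5, 3), (-5, 1), (-5, 1), (-5, 1)

λ = -5: algebraic multiplicity 6 (exponent in χ_M), largest block size 3 (exponent in m_M), 4 blocks (geometric multiplicity). These force block sizes [3, 1, 1, 1].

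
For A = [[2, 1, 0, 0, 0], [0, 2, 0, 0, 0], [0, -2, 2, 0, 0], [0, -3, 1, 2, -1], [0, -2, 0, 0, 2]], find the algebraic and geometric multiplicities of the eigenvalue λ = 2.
algebraic multiplicity 5, geometric multiplicity 3

The characteristic polynomial is (x - 2)^5, so the factor x - 2 appears with exponent 5: the algebraic multiplicity is 5.

rank(A - 2I) = 2, so the eigenspace has dimension 5 - 2 = 3: the geometric multiplicity is 3.

Since 3 < 5, A is not diagonalizable.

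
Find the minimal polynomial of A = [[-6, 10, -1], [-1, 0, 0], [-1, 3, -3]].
The characteristic polynomial factors as (x + 3)^3. The minimal polynomial is ∏(x - λ)^{k_λ} where k_λ is the size of the largest Jordan block at λ.

For λ = -3: rank(A + 3I) = 2, and the largest Jordan block has size 3 (the smallest k with rank((A + 3I)^k) = rank((A + 3I)^(k+1))).

So m_A(x) = (x + 3)^3.

m_A(x) = (x + 3)^3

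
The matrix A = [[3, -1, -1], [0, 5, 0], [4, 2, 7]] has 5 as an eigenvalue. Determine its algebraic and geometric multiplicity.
The characteristic polynomial is (x - 5)^3, so the factor x - 5 appears with exponent 3: the algebraic multiplicity is 3.

rank(A - 5I) = 1, so the eigenspace has dimension 3 - 1 = 2: the geometric multiplicity is 2.

Since 2 < 3, A is not diagonalizable.

algebraic multiplicity 3, geometric multiplicity 2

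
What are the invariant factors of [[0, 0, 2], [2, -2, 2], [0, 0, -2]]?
The Jordan structure of A has elementary divisors (x + 2), (x + 2), x. Arranging the block sizes at each eigenvalue in decreasing order and taking row products gives the invariant factors.

Invariant factors (smallest first, each dividing the next): x + 2, x(x + 2).

Check: the last factor x(x + 2) is the minimal polynomial, and the product x(x + 2)^2 is the characteristic polynomial.

x + 2, x(x + 2)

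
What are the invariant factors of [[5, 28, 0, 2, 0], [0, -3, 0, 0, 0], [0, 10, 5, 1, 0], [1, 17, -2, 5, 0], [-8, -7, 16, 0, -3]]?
(x - 5)^3(x + 3)^2

The Jordan structure of A has elementary divisors (x + 3)^2, (x - 5)^3. Arranging the block sizes at each eigenvalue in decreasing order and taking row products gives the invariant factors.

Invariant factors (smallest first, each dividing the next): (x - 5)^3(x + 3)^2.

Check: the last factor (x - 5)^3(x + 3)^2 is the minimal polynomial, and the product (x - 5)^3(x + 3)^2 is the characteristic polynomial.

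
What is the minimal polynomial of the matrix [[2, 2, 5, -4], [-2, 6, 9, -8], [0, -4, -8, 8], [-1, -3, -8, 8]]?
m_A(x) = (x - 2)^2

The characteristic polynomial factors as (x - 2)^4. The minimal polynomial is ∏(x - λ)^{k_λ} where k_λ is the size of the largest Jordan block at λ.

For λ = 2: rank(A - 2I) = 2, and the largest Jordan block has size 2 (the smallest k with rank((A - 2I)^k) = rank((A - 2I)^(k+1))).

So m_A(x) = (x - 2)^2.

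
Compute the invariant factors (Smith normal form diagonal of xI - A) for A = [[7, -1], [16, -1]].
The Jordan structure of A has elementary divisors (x - 3)^2. Arranging the block sizes at each eigenvalue in decreasing order and taking row products gives the invariant factors.

Invariant factors (smallest first, each dividing the next): (x - 3)^2.

Check: the last factor (x - 3)^2 is the minimal polynomial, and the product (x - 3)^2 is the characteristic polynomial.

(x - 3)^2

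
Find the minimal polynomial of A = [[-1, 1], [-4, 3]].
The characteristic polynomial factors as (x - 1)^2. The minimal polynomial is ∏(x - λ)^{k_λ} where k_λ is the size of the largest Jordan block at λ.

For λ = 1: rank(A - I) = 1, and the largest Jordan block has size 2 (the smallest k with rank((A - I)^k) = rank((A - I)^(k+1))).

So m_A(x) = (x - 1)^2.

m_A(x) = (x - 1)^2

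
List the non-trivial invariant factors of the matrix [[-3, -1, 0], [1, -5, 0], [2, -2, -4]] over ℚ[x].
x + 4, (x + 4)^2

The Jordan structure of A has elementary divisors (x + 4)^2, (x + 4). Arranging the block sizes at each eigenvalue in decreasing order and taking row products gives the invariant factors.

Invariant factors (smallest first, each dividing the next): x + 4, (x + 4)^2.

Check: the last factor (x + 4)^2 is the minimal polynomial, and the product (x + 4)^3 is the characteristic polynomial.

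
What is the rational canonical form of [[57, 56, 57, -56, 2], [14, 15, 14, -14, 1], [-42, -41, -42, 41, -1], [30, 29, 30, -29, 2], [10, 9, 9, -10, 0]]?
R = [[0, 0, 0, 0, 27], [1, 0, 0, 0, 9], [0, 1, 0, 0, 15], [0, 0, 1, 0, -1], [0, 0, 0, 1, 1]]

The invariant factors of A (the non-unit diagonal entries of the Smith normal form of xI - A over ℚ[x]) are (x - 3)(x^2 + x + 3)^2, each dividing the next. The characteristic polynomial is their product, (x - 3)(x^2 + x + 3)^2.

The rational canonical form is the block-diagonal matrix of companion matrices C(f_i):
R = [[0, 0, 0, 0, 27], [1, 0, 0, 0, 9], [0, 1, 0, 0, 15], [0, 0, 1, 0, -1], [0, 0, 0, 1, 1]].

Note the characteristic polynomial does not split into linear factors over ℚ, so A has no Jordan form over ℚ; the rational canonical form exists over any field.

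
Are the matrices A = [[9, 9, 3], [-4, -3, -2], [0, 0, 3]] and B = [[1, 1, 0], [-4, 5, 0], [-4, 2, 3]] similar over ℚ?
Yes.

Two matrices over a field are similar if and only if they have the same invariant factors.

Both A and B have characteristic polynomial (x - 3)^3 and minimal polynomial (x - 3)^2. Computing further, both have invariant factors x - 3, (x - 3)^2. Hence A and B are similar.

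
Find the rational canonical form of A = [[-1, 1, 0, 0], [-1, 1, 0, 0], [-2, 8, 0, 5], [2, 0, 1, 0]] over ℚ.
R = [[0, 0, 0, 0], [1, 0, 0, 0], [0, 1, 0, 5], [0, 0, 1, 0]]

The invariant factors of A (the non-unit diagonal entries of the Smith normal form of xI - A over ℚ[x]) are x^2(x^2 - 5), each dividing the next. The characteristic polynomial is their product, x^2(x^2 - 5).

The rational canonical form is the block-diagonal matrix of companion matrices C(f_i):
R = [[0, 0, 0, 0], [1, 0, 0, 0], [0, 1, 0, 5], [0, 0, 1, 0]].

Note the characteristic polynomial does not split into linear factors over ℚ, so A has no Jordan form over ℚ; the rational canonical form exists over any field.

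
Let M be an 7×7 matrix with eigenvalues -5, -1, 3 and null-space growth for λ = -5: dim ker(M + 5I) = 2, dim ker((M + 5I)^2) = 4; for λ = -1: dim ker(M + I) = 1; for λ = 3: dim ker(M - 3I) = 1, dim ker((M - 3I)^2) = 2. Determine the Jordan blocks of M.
Jordan blocks: (-5, 2), (-5, 2), (-1, 1), (3, 2)

λ = -5: successive nullity increments [2, 2] count blocks of size ≥ k; block sizes are [2, 2].
λ = -1: successive nullity increments [1] count blocks of size ≥ k; block sizes are [1].
λ = 3: successive nullity increments [1, 1] count blocks of size ≥ k; block sizes are [2].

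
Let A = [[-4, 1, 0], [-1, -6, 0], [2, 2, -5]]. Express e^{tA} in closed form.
e^{tA} = [[(t + 1)*e^{-5*t}, t*e^{-5*t}, 0], [-t*e^{-5*t}, (1 - t)*e^{-5*t}, 0], [2*t*e^{-5*t}, 2*t*e^{-5*t}, e^{-5*t}]]

A has Jordan form J = [[-5, 1, 0], [0, -5, 0], [0, 0, -5]] with A = PJP^{-1}, so e^{tA} = P e^{tJ} P^{-1}.

For a Jordan block J_k(λ), e^{tJ_k(λ)} = e^{λt} · (I + tN + t^2 N^2/2! + ... + t^{k-1} N^{k-1}/(k-1)!) where N is the nilpotent superdiagonal part.

Assembling the blocks and conjugating back gives the entries of e^{tA} as shown above.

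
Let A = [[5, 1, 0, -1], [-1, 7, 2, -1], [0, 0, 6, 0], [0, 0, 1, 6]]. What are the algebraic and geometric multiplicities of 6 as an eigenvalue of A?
The characteristic polynomial is (x - 6)^4, so the factor x - 6 appears with exponent 4: the algebraic multiplicity is 4.

rank(A - 6I) = 2, so the eigenspace has dimension 4 - 2 = 2: the geometric multiplicity is 2.

Since 2 < 4, A is not diagonalizable.

algebraic multiplicity 4, geometric multiplicity 2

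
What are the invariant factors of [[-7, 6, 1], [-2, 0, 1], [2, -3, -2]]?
The Jordan structure of A has elementary divisors (x + 3)^3. Arranging the block sizes at each eigenvalue in decreasing order and taking row products gives the invariant factors.

Invariant factors (smallest first, each dividing the next): (x + 3)^3.

Check: the last factor (x + 3)^3 is the minimal polynomial, and the product (x + 3)^3 is the characteristic polynomial.

(x + 3)^3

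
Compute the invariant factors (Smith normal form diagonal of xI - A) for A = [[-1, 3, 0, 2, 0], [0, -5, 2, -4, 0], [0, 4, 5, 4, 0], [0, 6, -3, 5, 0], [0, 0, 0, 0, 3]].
x - 3, (x - 3)^2(x + 1)^2

The Jordan structure of A has elementary divisors (x + 1)^2, (x - 3)^2, (x - 3). Arranging the block sizes at each eigenvalue in decreasing order and taking row products gives the invariant factors.

Invariant factors (smallest first, each dividing the next): x - 3, (x - 3)^2(x + 1)^2.

Check: the last factor (x - 3)^2(x + 1)^2 is the minimal polynomial, and the product (x - 3)^3(x + 1)^2 is the characteristic polynomial.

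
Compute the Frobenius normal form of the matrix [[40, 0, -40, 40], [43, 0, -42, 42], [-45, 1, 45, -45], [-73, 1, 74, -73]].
R = [[0, 0, 0, 40], [1, 0, 0, 42], [0, 1, 0, -45], [0, 0, 1, 12]]

The invariant factors of A (the non-unit diagonal entries of the Smith normal form of xI - A over ℚ[x]) are (x - 5)(x - 4)(x^2 - 3x - 2), each dividing the next. The characteristic polynomial is their product, (x - 5)(x - 4)(x^2 - 3x - 2).

The rational canonical form is the block-diagonal matrix of companion matrices C(f_i):
R = [[0, 0, 0, 40], [1, 0, 0, 42], [0, 1, 0, -45], [0, 0, 1, 12]].

Note the characteristic polynomial does not split into linear factors over ℚ, so A has no Jordan form over ℚ; the rational canonical form exists over any field.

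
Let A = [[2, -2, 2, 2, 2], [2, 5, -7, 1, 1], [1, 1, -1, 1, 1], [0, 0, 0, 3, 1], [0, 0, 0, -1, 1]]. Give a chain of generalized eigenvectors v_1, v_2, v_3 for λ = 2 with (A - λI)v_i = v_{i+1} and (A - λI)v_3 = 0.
v_1 = [[1, 2, 1, 0, 0]]^T, v_2 = [[-2, 1, 0, 0, 0]]^T, v_3 = [[-2, -1, -1, 0, 0]]^T

We seek v_1 ∈ ker((A - 2I)^3) \ ker((A - 2I)^2), then set v_{i+1} = (A - 2I) v_i.

One such chain is v_1 = [[1, 2, 1, 0, 0]]^T, v_2 = [[-2, 1, 0, 0, 0]]^T, v_3 = [[-2, -1, -1, 0, 0]]^T. Check: (A - 2I) v_3 = [[0, 0, 0, 0, 0]]^T = 0.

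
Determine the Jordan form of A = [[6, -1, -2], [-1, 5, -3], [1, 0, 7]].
J = [[6, 1, 0], [0, 6, 1], [0, 0, 6]]

The characteristic polynomial is det(xI - A) = (x - 6)^3, so the eigenvalues are 6 (algebraic multiplicity 3).

For λ = 6: rank(A - 6I) = 2, rank((A - 6I)^2) = 1, rank((A - 6I)^3) = 0. The eigenspace has dimension 3 - 2 = 1, so there is 1 Jordan block; the rank sequence gives block sizes [3].

Assembling the blocks gives the Jordan form J above.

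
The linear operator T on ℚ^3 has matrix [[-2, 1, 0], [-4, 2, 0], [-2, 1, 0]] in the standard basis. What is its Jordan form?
J = [[0, 1, 0], [0, 0, 0], [0, 0, 0]]

The characteristic polynomial is det(xI - A) = x^3, so the eigenvalues are 0 (algebraic multiplicity 3).

For λ = 0: rank(A) = 1, rank(A^2) = 0. The eigenspace has dimension 3 - 1 = 2, so there are 2 Jordan blocks; the rank sequence gives block sizes [2, 1].

Assembling the blocks gives the Jordan form J above.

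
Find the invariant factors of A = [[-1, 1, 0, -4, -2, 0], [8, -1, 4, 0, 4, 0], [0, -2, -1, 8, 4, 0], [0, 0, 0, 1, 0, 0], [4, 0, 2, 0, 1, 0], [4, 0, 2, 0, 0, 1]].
x - 1, (x - 1)(x + 1), (x - 1)(x + 1)^2

The Jordan structure of A has elementary divisors (x + 1)^2, (x + 1), (x - 1), (x - 1), (x - 1). Arranging the block sizes at each eigenvalue in decreasing order and taking row products gives the invariant factors.

Invariant factors (smallest first, each dividing the next): x - 1, (x - 1)(x + 1), (x - 1)(x + 1)^2.

Check: the last factor (x - 1)(x + 1)^2 is the minimal polynomial, and the product (x - 1)^3(x + 1)^3 is the characteristic polynomial.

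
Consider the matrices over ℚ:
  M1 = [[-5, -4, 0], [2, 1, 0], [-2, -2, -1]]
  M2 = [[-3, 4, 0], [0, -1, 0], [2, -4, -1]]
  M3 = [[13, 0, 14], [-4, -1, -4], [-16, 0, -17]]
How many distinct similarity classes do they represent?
1 class: {M1, M2, M3}

Characteristic polynomials: χ_{M1} = (x + 1)^2(x + 3), χ_{M2} = (x + 1)^2(x + 3), χ_{M3} = (x + 1)^2(x + 3).

{M1, M2, M3}: invariant factors x + 1, (x + 1)(x + 3).

Matrices are similar if and only if their invariant-factor lists agree; the partition into similarity classes is {M1, M2, M3}.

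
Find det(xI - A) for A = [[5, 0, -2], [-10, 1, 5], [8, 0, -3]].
xI - A = [[x - 5, 0, 2], [10, x - 1, -5], [-8, 0, x + 3]].

Expanding det(xI - A) along the first row:
det(xI - A) = + (x - 5)·det([[x - 1, -5], [0, x + 3]]) - (0)·det([[10, -5], [-8, x + 3]]) + (2)·det([[10, x - 1], [-8, 0]]).

Evaluating gives χ_A(x) = x^3 - 3x^2 + 3x - 1 = (x - 1)^3.

χ_A(x) = (x - 1)^3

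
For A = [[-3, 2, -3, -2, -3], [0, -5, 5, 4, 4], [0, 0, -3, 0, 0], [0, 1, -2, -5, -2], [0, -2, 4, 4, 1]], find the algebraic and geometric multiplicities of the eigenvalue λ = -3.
The characteristic polynomial is (x + 3)^5, so the factor x + 3 appears with exponent 5: the algebraic multiplicity is 5.

rank(A + 3I) = 3, so the eigenspace has dimension 5 - 3 = 2: the geometric multiplicity is 2.

Since 2 < 5, A is not diagonalizable.

algebraic multiplicity 5, geometric multiplicity 2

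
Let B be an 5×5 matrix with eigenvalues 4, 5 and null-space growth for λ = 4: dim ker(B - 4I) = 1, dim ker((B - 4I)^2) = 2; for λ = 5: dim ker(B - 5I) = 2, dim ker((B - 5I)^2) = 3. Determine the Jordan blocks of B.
Jordan blocks: (4, 2), (5, 2), (5, 1)

λ = 4: successive nullity increments [1, 1] count blocks of size ≥ k; block sizes are [2].
λ = 5: successive nullity increments [2, 1] count blocks of size ≥ k; block sizes are [2, 1].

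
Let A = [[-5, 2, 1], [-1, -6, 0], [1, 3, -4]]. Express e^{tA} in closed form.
e^{tA} = [[(2 - t^2)*e^{-5*t}/2, t*(t + 4)*e^{-5*t}/2, t*(t + 2)*e^{-5*t}/2], [t*(t - 2)*e^{-5*t}/2, (-t^2/2 - t + 1)*e^{-5*t}, -t^2*e^{-5*t}/2], [t*(1 - t)*e^{-5*t}, t*(t + 3)*e^{-5*t}, (t^2 + t + 1)*e^{-5*t}]]

A has Jordan form J = [[-5, 1, 0], [0, -5, 1], [0, 0, -5]] with A = PJP^{-1}, so e^{tA} = P e^{tJ} P^{-1}.

For a Jordan block J_k(λ), e^{tJ_k(λ)} = e^{λt} · (I + tN + t^2 N^2/2! + ... + t^{k-1} N^{k-1}/(k-1)!) where N is the nilpotent superdiagonal part.

Assembling the blocks and conjugating back gives the entries of e^{tA} as shown above.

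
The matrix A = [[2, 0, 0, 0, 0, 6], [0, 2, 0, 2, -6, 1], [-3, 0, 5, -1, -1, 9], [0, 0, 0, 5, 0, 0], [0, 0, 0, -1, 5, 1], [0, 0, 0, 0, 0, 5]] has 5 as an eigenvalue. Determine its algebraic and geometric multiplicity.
algebraic multiplicity 4, geometric multiplicity 2

The characteristic polynomial is (x - 5)^4(x - 2)^2, so the factor x - 5 appears with exponent 4: the algebraic multiplicity is 4.

rank(A - 5I) = 4, so the eigenspace has dimension 6 - 4 = 2: the geometric multiplicity is 2.

Since 2 < 4, A is not diagonalizable.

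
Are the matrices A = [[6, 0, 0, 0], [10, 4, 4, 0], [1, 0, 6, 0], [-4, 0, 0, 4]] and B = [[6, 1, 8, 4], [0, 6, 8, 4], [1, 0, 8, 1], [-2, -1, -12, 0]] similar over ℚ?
No.

Both have characteristic polynomial (x - 6)^2(x - 4)^2, but the minimal polynomial of A is (x - 6)^2(x - 4) while the minimal polynomial of B is (x - 6)^2(x - 4)^2. The minimal polynomial is a similarity invariant, so A and B are not similar.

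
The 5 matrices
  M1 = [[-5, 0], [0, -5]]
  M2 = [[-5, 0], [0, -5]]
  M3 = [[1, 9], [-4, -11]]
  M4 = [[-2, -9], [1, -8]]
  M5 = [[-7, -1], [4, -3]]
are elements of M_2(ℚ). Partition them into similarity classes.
2 classes: {M1, M2}, {M3, M4, M5}

Characteristic polynomials: χ_{M1} = (x + 5)^2, χ_{M2} = (x + 5)^2, χ_{M3} = (x + 5)^2, χ_{M4} = (x + 5)^2, χ_{M5} = (x + 5)^2.

{M1, M2}: invariant factors x + 5, x + 5.

{M3, M4, M5}: invariant factors (x + 5)^2.

Matrices are similar if and only if their invariant-factor lists agree; the partition into similarity classes is {M1, M2}, {M3, M4, M5}.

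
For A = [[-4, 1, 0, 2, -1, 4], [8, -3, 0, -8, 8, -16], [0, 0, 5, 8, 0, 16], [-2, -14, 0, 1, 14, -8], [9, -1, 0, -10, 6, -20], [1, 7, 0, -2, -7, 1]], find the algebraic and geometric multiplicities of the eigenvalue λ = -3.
algebraic multiplicity 3, geometric multiplicity 2

The characteristic polynomial is (x - 5)^3(x + 3)^3, so the factor x + 3 appears with exponent 3: the algebraic multiplicity is 3.

rank(A + 3I) = 4, so the eigenspace has dimension 6 - 4 = 2: the geometric multiplicity is 2.

Since 2 < 3, A is not diagonalizable.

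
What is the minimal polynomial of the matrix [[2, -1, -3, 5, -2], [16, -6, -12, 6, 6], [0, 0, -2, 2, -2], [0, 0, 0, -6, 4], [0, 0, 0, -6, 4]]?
The characteristic polynomial factors as x(x + 2)^4. The minimal polynomial is ∏(x - λ)^{k_λ} where k_λ is the size of the largest Jordan block at λ.

For λ = -2: rank(A + 2I) = 2, and the largest Jordan block has size 2 (the smallest k with rank((A + 2I)^k) = rank((A + 2I)^(k+1))).
For λ = 0: rank(A) = 4, and the largest Jordan block has size 1 (the smallest k with rank(A^k) = rank(A^(k+1))).

So m_A(x) = x(x + 2)^2.

m_A(x) = x(x + 2)^2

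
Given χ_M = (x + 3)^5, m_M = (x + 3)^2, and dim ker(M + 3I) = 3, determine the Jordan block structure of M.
λ = -3: algebraic multiplicity 5 (exponent in χ_M), largest block size 2 (exponent in m_M), 3 blocks (geometric multiplicity). These force block sizes [2, 2, 1].

Jordan blocks: (-3, 2), (-3, 2), (-3, 1)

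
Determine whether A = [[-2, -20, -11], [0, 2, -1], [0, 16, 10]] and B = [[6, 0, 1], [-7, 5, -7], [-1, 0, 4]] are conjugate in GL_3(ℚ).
trace(A) = 10 but trace(B) = 15. The trace is a similarity invariant, so A and B are not similar.

No.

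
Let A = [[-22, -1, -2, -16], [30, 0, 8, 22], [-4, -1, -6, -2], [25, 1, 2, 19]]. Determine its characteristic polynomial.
xI - A = [[x + 22, 1, 2, 16], [-30, x, -8, -22], [4, 1, x + 6, 2], [-25, -1, -2, x - 19]].

Expanding det(xI - A) along the first row:
det(xI - A) = + (x + 22)·det([[x, -8, -22], [1, x + 6, 2], [-1, -2, x - 19]]) - (1)·det([[-30, -8, -22], [4, x + 6, 2], [-25, -2, x - 19]]) + (2)·det([[-30, x, -22], [4, 1, 2], [-25, -1, x - 19]]) - (16)·det([[-30, x, -8], [4, 1, x + 6], [-25, -1, -2]]).

Evaluating gives χ_A(x) = x^4 + 9x^3 + 12x^2 - 80x - 192 = (x - 3)(x + 4)^3.

χ_A(x) = (x - 3)(x + 4)^3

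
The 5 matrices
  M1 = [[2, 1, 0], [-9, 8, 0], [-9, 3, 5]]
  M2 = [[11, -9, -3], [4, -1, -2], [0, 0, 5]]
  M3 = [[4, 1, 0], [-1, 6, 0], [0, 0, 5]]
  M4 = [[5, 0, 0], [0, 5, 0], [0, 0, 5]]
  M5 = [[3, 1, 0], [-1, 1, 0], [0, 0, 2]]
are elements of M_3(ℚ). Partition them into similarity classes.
3 classes: {M1, M2, M3}, {M4}, {M5}

Characteristic polynomials: χ_{M1} = (x - 5)^3, χ_{M2} = (x - 5)^3, χ_{M3} = (x - 5)^3, χ_{M4} = (x - 5)^3, χ_{M5} = (x - 2)^3.

{M1, M2, M3}: invariant factors x - 5, (x - 5)^2.

{M4}: invariant factors x - 5, x - 5, x - 5.

{M5}: invariant factors x - 2, (x - 2)^2.

Matrices are similar if and only if their invariant-factor lists agree; the partition into similarity classes is {M1, M2, M3}, {M4}, {M5}.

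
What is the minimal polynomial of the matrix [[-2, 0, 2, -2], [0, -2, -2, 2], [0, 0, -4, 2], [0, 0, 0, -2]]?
m_A(x) = (x + 2)(x + 4)

The characteristic polynomial factors as (x + 2)^3(x + 4). The minimal polynomial is ∏(x - λ)^{k_λ} where k_λ is the size of the largest Jordan block at λ.

For λ = -4: rank(A + 4I) = 3, and the largest Jordan block has size 1 (the smallest k with rank((A + 4I)^k) = rank((A + 4I)^(k+1))).
For λ = -2: rank(A + 2I) = 1, and the largest Jordan block has size 1 (the smallest k with rank((A + 2I)^k) = rank((A + 2I)^(k+1))).

So m_A(x) = (x + 2)(x + 4).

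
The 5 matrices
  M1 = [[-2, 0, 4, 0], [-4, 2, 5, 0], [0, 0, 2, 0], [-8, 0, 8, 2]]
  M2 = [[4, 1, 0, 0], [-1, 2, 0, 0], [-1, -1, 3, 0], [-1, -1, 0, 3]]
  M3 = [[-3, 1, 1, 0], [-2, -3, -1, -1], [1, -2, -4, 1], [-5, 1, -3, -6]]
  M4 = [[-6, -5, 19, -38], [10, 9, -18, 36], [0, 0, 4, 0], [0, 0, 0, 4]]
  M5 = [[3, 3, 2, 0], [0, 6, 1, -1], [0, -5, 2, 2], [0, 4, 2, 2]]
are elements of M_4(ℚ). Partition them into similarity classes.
Characteristic polynomials: χ_{M1} = (x - 2)^3(x + 2), χ_{M2} = (x - 3)^4, χ_{M3} = (x + 4)^4, χ_{M4} = (x - 4)^3(x + 1), χ_{M5} = (x - 4)(x - 3)^3.

{M1}: invariant factors x - 2, (x - 2)^2(x + 2).

{M2}: invariant factors x - 3, x - 3, (x - 3)^2.

{M3}: invariant factors (x + 4)^2, (x + 4)^2.

{M4}: invariant factors x - 4, (x - 4)^2(x + 1).

{M5}: invariant factors (x - 4)(x - 3)^3.

Matrices are similar if and only if their invariant-factor lists agree; the partition into similarity classes is {M1}, {M2}, {M3}, {M4}, {M5}.

5 classes: {M1}, {M2}, {M3}, {M4}, {M5}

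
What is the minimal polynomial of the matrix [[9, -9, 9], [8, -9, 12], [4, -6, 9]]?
The characteristic polynomial factors as (x - 3)^3. The minimal polynomial is ∏(x - λ)^{k_λ} where k_λ is the size of the largest Jordan block at λ.

For λ = 3: rank(A - 3I) = 1, and the largest Jordan block has size 2 (the smallest k with rank((A - 3I)^k) = rank((A - 3I)^(k+1))).

So m_A(x) = (x - 3)^2.

m_A(x) = (x - 3)^2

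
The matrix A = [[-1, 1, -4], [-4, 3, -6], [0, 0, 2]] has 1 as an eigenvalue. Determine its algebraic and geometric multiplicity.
The characteristic polynomial is (x - 2)(x - 1)^2, so the factor x - 1 appears with exponent 2: the algebraic multiplicity is 2.

rank(A - I) = 2, so the eigenspace has dimension 3 - 2 = 1: the geometric multiplicity is 1.

Since 1 < 2, A is not diagonalizable.

algebraic multiplicity 2, geometric multiplicity 1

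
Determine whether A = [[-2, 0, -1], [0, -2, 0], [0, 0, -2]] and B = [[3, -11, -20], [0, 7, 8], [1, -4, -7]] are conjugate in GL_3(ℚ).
No.

trace(A) = -6 but trace(B) = 3. The trace is a similarity invariant, so A and B are not similar.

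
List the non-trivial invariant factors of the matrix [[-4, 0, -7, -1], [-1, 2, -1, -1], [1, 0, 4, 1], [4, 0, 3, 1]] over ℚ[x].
(x - 2)^3(x + 3)

The Jordan structure of A has elementary divisors (x + 3), (x - 2)^3. Arranging the block sizes at each eigenvalue in decreasing order and taking row products gives the invariant factors.

Invariant factors (smallest first, each dividing the next): (x - 2)^3(x + 3).

Check: the last factor (x - 2)^3(x + 3) is the minimal polynomial, and the product (x - 2)^3(x + 3) is the characteristic polynomial.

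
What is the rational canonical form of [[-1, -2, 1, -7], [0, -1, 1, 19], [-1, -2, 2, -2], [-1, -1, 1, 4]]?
The invariant factors of A (the non-unit diagonal entries of the Smith normal form of xI - A over ℚ[x]) are (x^2 - 2x + 5)^2, each dividing the next. The characteristic polynomial is their product, (x^2 - 2x + 5)^2.

The rational canonical form is the block-diagonal matrix of companion matrices C(f_i):
R = [[0, 0, 0, -25], [1, 0, 0, 20], [0, 1, 0, -14], [0, 0, 1, 4]].

Note the characteristic polynomial does not split into linear factors over ℚ, so A has no Jordan form over ℚ; the rational canonical form exists over any field.

R = [[0, 0, 0, -25], [1, 0, 0, 20], [0, 1, 0, -14], [0, 0, 1, 4]]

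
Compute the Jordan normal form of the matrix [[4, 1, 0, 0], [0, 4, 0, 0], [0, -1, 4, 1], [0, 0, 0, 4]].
The characteristic polynomial is det(xI - A) = (x - 4)^4, so the eigenvalues are 4 (algebraic multiplicity 4).

For λ = 4: rank(A - 4I) = 2, rank((A - 4I)^2) = 0. The eigenspace has dimension 4 - 2 = 2, so there are 2 Jordan blocks; the rank sequence gives block sizes [2, 2].

Assembling the blocks gives the Jordan form J above.

J = [[4, 1, 0, 0], [0, 4, 0, 0], [0, 0, 4, 1], [0, 0, 0, 4]]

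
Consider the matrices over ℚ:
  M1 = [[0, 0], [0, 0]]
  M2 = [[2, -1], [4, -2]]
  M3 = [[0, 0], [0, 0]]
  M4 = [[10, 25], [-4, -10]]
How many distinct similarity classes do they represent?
2 classes: {M1, M3}, {M2, M4}

Characteristic polynomials: χ_{M1} = x^2, χ_{M2} = x^2, χ_{M3} = x^2, χ_{M4} = x^2.

{M1, M3}: invariant factors x, x.

{M2, M4}: invariant factors x^2.

Matrices are similar if and only if their invariant-factor lists agree; the partition into similarity classes is {M1, M3}, {M2, M4}.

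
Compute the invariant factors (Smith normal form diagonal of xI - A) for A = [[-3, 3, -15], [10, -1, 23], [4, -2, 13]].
The Jordan structure of A has elementary divisors (x - 3)^3. Arranging the block sizes at each eigenvalue in decreasing order and taking row products gives the invariant factors.

Invariant factors (smallest first, each dividing the next): (x - 3)^3.

Check: the last factor (x - 3)^3 is the minimal polynomial, and the product (x - 3)^3 is the characteristic polynomial.

(x - 3)^3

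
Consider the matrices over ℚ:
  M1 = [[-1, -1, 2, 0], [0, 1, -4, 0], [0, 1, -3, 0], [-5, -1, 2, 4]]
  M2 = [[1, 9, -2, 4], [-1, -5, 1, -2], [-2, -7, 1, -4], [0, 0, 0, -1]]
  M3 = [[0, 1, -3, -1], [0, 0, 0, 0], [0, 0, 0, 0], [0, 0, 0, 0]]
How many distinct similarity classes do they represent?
3 classes: {M1}, {M2}, {M3}

Characteristic polynomials: χ_{M1} = (x - 4)(x + 1)^3, χ_{M2} = (x + 1)^4, χ_{M3} = x^4.

{M1}: invariant factors x + 1, (x - 4)(x + 1)^2.

{M2}: invariant factors x + 1, (x + 1)^3.

{M3}: invariant factors x, x, x^2.

Matrices are similar if and only if their invariant-factor lists agree; the partition into similarity classes is {M1}, {M2}, {M3}.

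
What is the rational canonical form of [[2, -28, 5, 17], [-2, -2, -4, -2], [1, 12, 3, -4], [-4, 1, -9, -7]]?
R = [[0, 0, 0, -16], [1, 0, 0, 16], [0, 1, 0, 4], [0, 0, 1, -4]]

The invariant factors of A (the non-unit diagonal entries of the Smith normal form of xI - A over ℚ[x]) are (x^2 + 2x - 4)^2, each dividing the next. The characteristic polynomial is their product, (x^2 + 2x - 4)^2.

The rational canonical form is the block-diagonal matrix of companion matrices C(f_i):
R = [[0, 0, 0, -16], [1, 0, 0, 16], [0, 1, 0, 4], [0, 0, 1, -4]].

Note the characteristic polynomial does not split into linear factors over ℚ, so A has no Jordan form over ℚ; the rational canonical form exists over any field.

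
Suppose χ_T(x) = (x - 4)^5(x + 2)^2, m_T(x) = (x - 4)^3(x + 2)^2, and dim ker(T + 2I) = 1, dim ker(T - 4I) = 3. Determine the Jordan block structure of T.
Jordan blocks: (-2, 2), (4, 3), (4, 1), (4, 1)

λ = -2: algebraic multiplicity 2 (exponent in χ_T), largest block size 2 (exponent in m_T), 1 block (geometric multiplicity). This forces block sizes [2].
λ = 4: algebraic multiplicity 5 (exponent in χ_T), largest block size 3 (exponent in m_T), 3 blocks (geometric multiplicity). These force block sizes [3, 1, 1].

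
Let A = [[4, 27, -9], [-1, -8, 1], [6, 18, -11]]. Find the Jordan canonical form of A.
J = [[-5, 1, 0], [0, -5, 0], [0, 0, -5]]

The characteristic polynomial is det(xI - A) = (x + 5)^3, so the eigenvalues are -5 (algebraic multiplicity 3).

For λ = -5: rank(A + 5I) = 1, rank((A + 5I)^2) = 0. The eigenspace has dimension 3 - 1 = 2, so there are 2 Jordan blocks; the rank sequence gives block sizes [2, 1].

Assembling the blocks gives the Jordan form J above.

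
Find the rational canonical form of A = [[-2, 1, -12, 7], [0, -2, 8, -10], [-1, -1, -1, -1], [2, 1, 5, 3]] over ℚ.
The invariant factors of A (the non-unit diagonal entries of the Smith normal form of xI - A over ℚ[x]) are (x - 3)(x + 4)(x^2 + x + 1), each dividing the next. The characteristic polynomial is their product, (x - 3)(x + 4)(x^2 + x + 1).

The rational canonical form is the block-diagonal matrix of companion matrices C(f_i):
R = [[0, 0, 0, 12], [1, 0, 0, 11], [0, 1, 0, 10], [0, 0, 1, -2]].

Note the characteristic polynomial does not split into linear factors over ℚ, so A has no Jordan form over ℚ; the rational canonical form exists over any field.

R = [[0, 0, 0, 12], [1, 0, 0, 11], [0, 1, 0, 10], [0, 0, 1, -2]]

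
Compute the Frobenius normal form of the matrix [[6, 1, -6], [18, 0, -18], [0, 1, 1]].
The invariant factors of A (the non-unit diagonal entries of the Smith normal form of xI - A over ℚ[x]) are (x - 3)(x^2 - 4x - 6), each dividing the next. The characteristic polynomial is their product, (x - 3)(x^2 - 4x - 6).

The rational canonical form is the block-diagonal matrix of companion matrices C(f_i):
R = [[0, 0, -18], [1, 0, -6], [0, 1, 7]].

Note the characteristic polynomial does not split into linear factors over ℚ, so A has no Jordan form over ℚ; the rational canonical form exists over any field.

R = [[0, 0, -18], [1, 0, -6], [0, 1, 7]]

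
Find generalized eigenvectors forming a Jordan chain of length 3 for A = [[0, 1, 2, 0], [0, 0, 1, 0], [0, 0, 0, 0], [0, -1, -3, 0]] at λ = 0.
v_1 = [[2, -2, 1, -2]]^T, v_2 = [[0, 1, 0, -1]]^T, v_3 = [[1, 0, 0, -1]]^T

We seek v_1 ∈ ker(A^3) \ ker(A^2), then set v_{i+1} = A v_i.

One such chain is v_1 = [[2, -2, 1, -2]]^T, v_2 = [[0, 1, 0, -1]]^T, v_3 = [[1, 0, 0, -1]]^T. Check: A v_3 = [[0, 0, 0, 0]]^T = 0.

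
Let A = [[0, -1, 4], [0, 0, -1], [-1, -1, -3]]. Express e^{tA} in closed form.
A has Jordan form J = [[-1, 1, 0], [0, -1, 1], [0, 0, -1]] with A = PJP^{-1}, so e^{tA} = P e^{tJ} P^{-1}.

For a Jordan block J_k(λ), e^{tJ_k(λ)} = e^{λt} · (I + tN + t^2 N^2/2! + ... + t^{k-1} N^{k-1}/(k-1)!) where N is the nilpotent superdiagonal part.

Assembling the blocks and conjugating back gives the entries of e^{tA} as shown above.

e^{tA} = [[(-3*t^2/2 + t + 1)*e^{-t}, -t*(3*t + 1)*e^{-t}, t*(8 - 3*t)*e^{-t}/2], [t^2*e^{-t}/2, (t^2 + t + 1)*e^{-t}, t*(t - 2)*e^{-t}/2], [t*(t - 2)*e^{-t}/2, t*(t - 1)*e^{-t}, (t^2 - 4*t + 2)*e^{-t}/2]]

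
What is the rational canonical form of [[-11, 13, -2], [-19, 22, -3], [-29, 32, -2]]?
R = [[0, 0, 5], [1, 0, -21], [0, 1, 9]]

The invariant factors of A (the non-unit diagonal entries of the Smith normal form of xI - A over ℚ[x]) are (x - 5)(x^2 - 4x + 1), each dividing the next. The characteristic polynomial is their product, (x - 5)(x^2 - 4x + 1).

The rational canonical form is the block-diagonal matrix of companion matrices C(f_i):
R = [[0, 0, 5], [1, 0, -21], [0, 1, 9]].

Note the characteristic polynomial does not split into linear factors over ℚ, so A has no Jordan form over ℚ; the rational canonical form exists over any field.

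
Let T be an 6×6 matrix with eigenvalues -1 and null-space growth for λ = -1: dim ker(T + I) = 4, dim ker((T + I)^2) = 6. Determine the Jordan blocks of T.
Jordan blocks: (-1, 2), (-1, 2), (-1, 1), (-1, 1)

λ = -1: successive nullity increments [4, 2] count blocks of size ≥ k; block sizes are [2, 2, 1, 1].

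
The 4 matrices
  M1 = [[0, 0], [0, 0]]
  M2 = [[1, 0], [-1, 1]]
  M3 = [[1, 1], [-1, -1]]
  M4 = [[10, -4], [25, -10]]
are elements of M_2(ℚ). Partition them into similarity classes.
Characteristic polynomials: χ_{M1} = x^2, χ_{M2} = (x - 1)^2, χ_{M3} = x^2, χ_{M4} = x^2.

{M1}: invariant factors x, x.

{M2}: invariant factors (x - 1)^2.

{M3, M4}: invariant factors x^2.

Matrices are similar if and only if their invariant-factor lists agree; the partition into similarity classes is {M1}, {M2}, {M3, M4}.

3 classes: {M1}, {M2}, {M3, M4}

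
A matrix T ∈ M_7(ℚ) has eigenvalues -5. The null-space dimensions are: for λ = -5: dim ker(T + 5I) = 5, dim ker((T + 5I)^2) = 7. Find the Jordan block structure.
λ = -5: successive nullity increments [5, 2] count blocks of size ≥ k; block sizes are [2, 2, 1, 1, 1].

Jordan blocks: (-5, 2), (-5, 2), (-5, 1), (-5, 1), (-5, 1)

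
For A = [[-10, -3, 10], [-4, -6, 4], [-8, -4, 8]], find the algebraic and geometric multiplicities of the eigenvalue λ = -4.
algebraic multiplicity 2, geometric multiplicity 1

The characteristic polynomial is x(x + 4)^2, so the factor x + 4 appears with exponent 2: the algebraic multiplicity is 2.

rank(A + 4I) = 2, so the eigenspace has dimension 3 - 2 = 1: the geometric multiplicity is 1.

Since 1 < 2, A is not diagonalizable.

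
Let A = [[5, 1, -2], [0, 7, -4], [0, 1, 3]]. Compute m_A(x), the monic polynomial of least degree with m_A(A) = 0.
m_A(x) = (x - 5)^2

The characteristic polynomial factors as (x - 5)^3. The minimal polynomial is ∏(x - λ)^{k_λ} where k_λ is the size of the largest Jordan block at λ.

For λ = 5: rank(A - 5I) = 1, and the largest Jordan block has size 2 (the smallest k with rank((A - 5I)^k) = rank((A - 5I)^(k+1))).

So m_A(x) = (x - 5)^2.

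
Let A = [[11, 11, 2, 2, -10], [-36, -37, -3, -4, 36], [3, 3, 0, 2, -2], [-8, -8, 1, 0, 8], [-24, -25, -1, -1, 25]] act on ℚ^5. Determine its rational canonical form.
R = [[0, 0, 0, 0, -24], [1, 0, 0, 0, 26], [0, 1, 0, 0, 0], [0, 0, 1, 0, 10], [0, 0, 0, 1, -1]]

The invariant factors of A (the non-unit diagonal entries of the Smith normal form of xI - A over ℚ[x]) are (x - 3)(x + 4)(x^3 + 2x - 2), each dividing the next. The characteristic polynomial is their product, (x - 3)(x + 4)(x^3 + 2x - 2).

The rational canonical form is the block-diagonal matrix of companion matrices C(f_i):
R = [[0, 0, 0, 0, -24], [1, 0, 0, 0, 26], [0, 1, 0, 0, 0], [0, 0, 1, 0, 10], [0, 0, 0, 1, -1]].

Note the characteristic polynomial does not split into linear factors over ℚ, so A has no Jordan form over ℚ; the rational canonical form exists over any field.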